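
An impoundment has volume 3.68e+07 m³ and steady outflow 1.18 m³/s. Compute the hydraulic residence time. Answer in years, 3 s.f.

0.988 yr

Q = 1.18 m³/s × 3.156e+07 s/yr = 3.724e+07 m³/yr.
Hydraulic residence time τ = V/Q = 3.68e+07/3.724e+07 = 0.9882 yr.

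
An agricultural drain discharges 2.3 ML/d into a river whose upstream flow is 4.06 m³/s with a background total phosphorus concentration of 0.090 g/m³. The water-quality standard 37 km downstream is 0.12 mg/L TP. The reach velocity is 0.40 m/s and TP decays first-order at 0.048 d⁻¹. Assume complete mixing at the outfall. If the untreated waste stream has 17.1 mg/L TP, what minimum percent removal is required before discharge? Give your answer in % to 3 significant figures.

2.3 ML/d = 0.02662 m³/s.
Travel time to the compliance point: t = 3.7e+04/0.40 = 9.25e+04 s = 1.071 d; decay factor exp(−0.048·1.071) = 0.9499.
So the concentration just after mixing may be at most 0.12/0.9499 = 0.1263 mg/L.
Mass balance: 0.1263·4.087 = 0.02662·Cₑ + 4.06·0.09.
Cₑ = (0.5163 − 0.3654) / 0.02662 = 5.667 mg/L.
Required removal = 1 − 5.667/17.1 = 66.86 %.

66.9 %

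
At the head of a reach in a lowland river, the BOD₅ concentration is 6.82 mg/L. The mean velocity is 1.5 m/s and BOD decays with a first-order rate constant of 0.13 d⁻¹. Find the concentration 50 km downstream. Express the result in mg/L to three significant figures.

Travel time t = 50 km / 1.5 m/s = 5e+04/1.5 = 3.333e+04 s = 0.3858 d.
First-order decay: C = 6.82·exp(−0.13·0.3858) = 6.82·0.9511 = 6.486 mg/L.

6.49 mg/L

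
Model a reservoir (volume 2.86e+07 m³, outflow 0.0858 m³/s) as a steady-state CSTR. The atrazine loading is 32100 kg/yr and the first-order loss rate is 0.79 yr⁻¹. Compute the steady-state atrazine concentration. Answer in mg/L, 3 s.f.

Outflow Q = 0.0858 m³/s × 3.156e+07 s/yr = 2.708e+06 m³/yr.
Steady-state CSTR mass balance: W = Q·C + k·V·C, so C = W/(Q + kV).
Q + kV = 2.708e+06 + 0.79·2.86e+07 = 2.53e+07 m³/yr.
C = 32100/2.53e+07 = 0.001269 kg/m³ = 1.269 mg/L.

1.27 mg/L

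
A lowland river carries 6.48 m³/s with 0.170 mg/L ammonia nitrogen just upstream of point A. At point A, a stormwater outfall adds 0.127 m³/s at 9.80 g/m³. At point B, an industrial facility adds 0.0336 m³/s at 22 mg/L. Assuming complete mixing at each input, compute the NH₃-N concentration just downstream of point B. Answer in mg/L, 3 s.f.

0.465 mg/L

After input A: C = (6.48·0.17 + 0.127·9.8) / 6.607 = 0.3551 mg/L.
After input B: C = (6.607·0.3551 + 0.0336·22) / 6.641 = 0.4646 mg/L.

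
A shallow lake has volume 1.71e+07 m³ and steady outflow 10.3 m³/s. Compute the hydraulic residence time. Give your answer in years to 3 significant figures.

Q = 10.3 m³/s × 3.156e+07 s/yr = 3.25e+08 m³/yr.
Hydraulic residence time τ = V/Q = 1.71e+07/3.25e+08 = 0.05261 yr.

0.0526 yr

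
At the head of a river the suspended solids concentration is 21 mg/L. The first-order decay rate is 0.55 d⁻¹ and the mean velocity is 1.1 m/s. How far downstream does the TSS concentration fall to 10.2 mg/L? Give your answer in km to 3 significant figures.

From C = C₀·e^(−kt), t = ln(C₀/C)/k = ln(21/10.2)/0.55 = 0.7221/0.55 = 1.313 d.
Distance = v·t = 1.1 m/s × 1.134e+05 s = 1.248e+05 m = 124.8 km.

125 km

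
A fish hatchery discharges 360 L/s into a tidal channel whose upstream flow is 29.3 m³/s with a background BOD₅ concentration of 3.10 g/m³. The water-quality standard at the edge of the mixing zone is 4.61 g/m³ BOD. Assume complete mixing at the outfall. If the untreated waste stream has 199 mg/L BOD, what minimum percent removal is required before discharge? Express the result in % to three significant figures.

35.9 %

360 L/s = 0.36 m³/s.
Mass balance: 4.61·29.66 = 0.36·Cₑ + 29.3·3.1.
Cₑ = (136.7 − 90.83) / 0.36 = 127.5 mg/L.
Required removal = 1 − 127.5/199 = 35.93 %.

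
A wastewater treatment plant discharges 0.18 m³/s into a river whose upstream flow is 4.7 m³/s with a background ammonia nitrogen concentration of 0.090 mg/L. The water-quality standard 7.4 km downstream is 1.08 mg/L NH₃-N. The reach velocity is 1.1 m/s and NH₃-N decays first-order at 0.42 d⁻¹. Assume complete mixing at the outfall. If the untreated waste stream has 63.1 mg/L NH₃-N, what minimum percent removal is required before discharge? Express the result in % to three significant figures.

Travel time to the compliance point: t = 7400/1.1 = 6727 s = 0.07786 d; decay factor exp(−0.42·0.07786) = 0.9678.
So the concentration just after mixing may be at most 1.08/0.9678 = 1.116 mg/L.
Mass balance: 1.116·4.88 = 0.18·Cₑ + 4.7·0.09.
Cₑ = (5.446 − 0.423) / 0.18 = 27.9 mg/L.
Required removal = 1 − 27.9/63.1 = 55.78 %.

55.8 %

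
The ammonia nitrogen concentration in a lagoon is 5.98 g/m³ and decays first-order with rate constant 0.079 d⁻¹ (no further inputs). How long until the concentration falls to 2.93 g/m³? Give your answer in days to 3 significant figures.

t = ln(C₀/C)/k = ln(5.98/2.93)/0.079 = 0.7134/0.079 = 9.031 d.

9.03 d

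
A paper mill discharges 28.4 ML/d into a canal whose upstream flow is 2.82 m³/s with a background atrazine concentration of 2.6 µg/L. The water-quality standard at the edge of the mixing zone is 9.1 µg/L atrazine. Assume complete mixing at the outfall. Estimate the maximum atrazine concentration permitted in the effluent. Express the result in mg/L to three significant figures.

0.0649 mg/L

28.4 ML/d = 0.3287 m³/s.
2.6 µg/L = 0.0026 mg/L.
9.1 µg/L = 0.0091 mg/L.
Mass balance: 0.0091·3.149 = 0.3287·Cₑ + 2.82·0.0026.
Cₑ = (0.02865 − 0.007332) / 0.3287 = 0.06486 mg/L.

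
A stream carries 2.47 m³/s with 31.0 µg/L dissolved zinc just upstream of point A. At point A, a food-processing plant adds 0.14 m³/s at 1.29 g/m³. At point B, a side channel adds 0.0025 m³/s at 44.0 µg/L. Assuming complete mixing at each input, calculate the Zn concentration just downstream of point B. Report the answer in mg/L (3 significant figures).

0.0985 mg/L

31.0 µg/L = 0.031 mg/L.
After input A: C = (2.47·0.031 + 0.14·1.29) / 2.61 = 0.09853 mg/L.
44.0 µg/L = 0.044 mg/L.
After input B: C = (2.61·0.09853 + 0.0025·0.044) / 2.613 = 0.09848 mg/L.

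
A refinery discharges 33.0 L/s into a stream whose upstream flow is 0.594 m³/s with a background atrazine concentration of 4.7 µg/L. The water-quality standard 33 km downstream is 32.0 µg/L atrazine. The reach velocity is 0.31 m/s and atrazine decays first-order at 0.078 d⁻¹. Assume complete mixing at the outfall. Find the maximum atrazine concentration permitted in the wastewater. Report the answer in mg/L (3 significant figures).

0.585 mg/L

33.0 L/s = 0.033 m³/s.
4.7 µg/L = 0.0047 mg/L.
32.0 µg/L = 0.032 mg/L.
Travel time to the compliance point: t = 3.3e+04/0.31 = 1.065e+05 s = 1.232 d; decay factor exp(−0.078·1.232) = 0.9084.
So the concentration just after mixing may be at most 0.032/0.9084 = 0.03523 mg/L.
Mass balance: 0.03523·0.627 = 0.033·Cₑ + 0.594·0.0047.
Cₑ = (0.02209 − 0.002792) / 0.033 = 0.5847 mg/L.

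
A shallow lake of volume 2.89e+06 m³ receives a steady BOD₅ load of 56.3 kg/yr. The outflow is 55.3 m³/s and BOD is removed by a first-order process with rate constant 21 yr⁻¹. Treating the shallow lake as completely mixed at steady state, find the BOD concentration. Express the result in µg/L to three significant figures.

0.0312 µg/L

Outflow Q = 55.3 m³/s × 3.156e+07 s/yr = 1.745e+09 m³/yr.
Steady-state CSTR mass balance: W = Q·C + k·V·C, so C = W/(Q + kV).
Q + kV = 1.745e+09 + 21·2.89e+06 = 1.806e+09 m³/yr.
C = 56.3/1.806e+09 = 3.118e-08 kg/m³ = 3.118e-05 mg/L = 0.03118 µg/L.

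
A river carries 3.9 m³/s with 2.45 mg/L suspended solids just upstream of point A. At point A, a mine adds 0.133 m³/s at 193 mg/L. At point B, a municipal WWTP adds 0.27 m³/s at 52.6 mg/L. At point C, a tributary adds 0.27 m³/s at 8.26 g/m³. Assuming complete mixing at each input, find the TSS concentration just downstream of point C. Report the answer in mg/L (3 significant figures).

11.3 mg/L

After input A: C = (3.9·2.45 + 0.133·193) / 4.033 = 8.734 mg/L.
After input B: C = (4.033·8.734 + 0.27·52.6) / 4.303 = 11.49 mg/L.
After input C: C = (4.303·11.49 + 0.27·8.26) / 4.573 = 11.3 mg/L.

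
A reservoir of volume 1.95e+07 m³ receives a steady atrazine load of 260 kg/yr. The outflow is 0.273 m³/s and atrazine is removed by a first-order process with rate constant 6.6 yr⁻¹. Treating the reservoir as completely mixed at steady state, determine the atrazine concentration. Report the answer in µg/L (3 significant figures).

1.89 µg/L

Outflow Q = 0.273 m³/s × 3.156e+07 s/yr = 8.615e+06 m³/yr.
Steady-state CSTR mass balance: W = Q·C + k·V·C, so C = W/(Q + kV).
Q + kV = 8.615e+06 + 6.6·1.95e+07 = 1.373e+08 m³/yr.
C = 260/1.373e+08 = 1.893e-06 kg/m³ = 0.001893 mg/L = 1.893 µg/L.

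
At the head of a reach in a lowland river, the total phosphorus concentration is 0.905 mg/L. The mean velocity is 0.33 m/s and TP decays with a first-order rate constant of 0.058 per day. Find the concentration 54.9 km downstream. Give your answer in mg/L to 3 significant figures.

0.809 mg/L

Travel time t = 54.9 km / 0.33 m/s = 5.49e+04/0.33 = 1.664e+05 s = 1.926 d.
First-order decay: C = 0.905·exp(−0.058·1.926) = 0.905·0.8943 = 0.8094 mg/L.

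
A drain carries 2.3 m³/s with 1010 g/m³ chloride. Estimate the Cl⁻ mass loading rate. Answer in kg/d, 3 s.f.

Mass flux = Q·C = 2.3 m³/s × 1010 g/m³ = 2323 g/s.
= 2323 g/s × 86.4 = 2.007e+05 kg/d.

201000 kg/d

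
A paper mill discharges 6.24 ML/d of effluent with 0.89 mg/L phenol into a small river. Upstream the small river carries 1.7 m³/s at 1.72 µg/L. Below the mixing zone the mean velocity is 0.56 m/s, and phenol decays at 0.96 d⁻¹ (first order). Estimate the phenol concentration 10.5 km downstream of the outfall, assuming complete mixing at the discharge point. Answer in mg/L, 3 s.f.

0.0308 mg/L

6.24 ML/d = 0.07222 m³/s.
1.72 µg/L = 0.00172 mg/L.
After complete mixing, C₀ = (0.07222·0.89 + 1.7·0.00172) / 1.772 = 0.03792 mg/L.
Travel time t = 1.05e+04 m / 0.56 m/s = 1.875e+04 s = 0.217 d.
C = 0.03792·exp(−0.96·0.217) = 0.03792·0.8119 = 0.03079 mg/L.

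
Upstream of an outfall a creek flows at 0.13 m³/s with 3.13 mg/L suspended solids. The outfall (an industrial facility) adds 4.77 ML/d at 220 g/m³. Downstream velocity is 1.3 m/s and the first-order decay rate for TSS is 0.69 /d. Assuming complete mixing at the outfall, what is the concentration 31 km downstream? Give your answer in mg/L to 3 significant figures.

4.77 ML/d = 0.05521 m³/s.
After complete mixing, C₀ = (0.05521·220 + 0.13·3.13) / 0.1852 = 67.78 mg/L.
Travel time t = 3.1e+04 m / 1.3 m/s = 2.385e+04 s = 0.276 d.
C = 67.78·exp(−0.69·0.276) = 67.78·0.8266 = 56.02 mg/L.

56.0 mg/L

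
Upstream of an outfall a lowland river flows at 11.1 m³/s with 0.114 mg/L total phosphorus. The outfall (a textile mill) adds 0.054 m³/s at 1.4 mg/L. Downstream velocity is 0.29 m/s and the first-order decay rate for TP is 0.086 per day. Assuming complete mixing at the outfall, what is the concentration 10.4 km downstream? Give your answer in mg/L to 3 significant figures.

After complete mixing, C₀ = (0.054·1.4 + 11.1·0.114) / 11.15 = 0.1202 mg/L.
Travel time t = 1.04e+04 m / 0.29 m/s = 3.586e+04 s = 0.4151 d.
C = 0.1202·exp(−0.086·0.4151) = 0.1202·0.9649 = 0.116 mg/L.

0.116 mg/L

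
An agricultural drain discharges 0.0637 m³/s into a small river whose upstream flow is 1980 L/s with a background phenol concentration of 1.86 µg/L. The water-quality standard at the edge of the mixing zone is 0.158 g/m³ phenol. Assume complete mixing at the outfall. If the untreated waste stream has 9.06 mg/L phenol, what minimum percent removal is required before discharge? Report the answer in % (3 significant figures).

1980 L/s = 1.98 m³/s.
1.86 µg/L = 0.00186 mg/L.
Mass balance: 0.158·2.044 = 0.0637·Cₑ + 1.98·0.00186.
Cₑ = (0.3229 − 0.003683) / 0.0637 = 5.011 mg/L.
Required removal = 1 − 5.011/9.06 = 44.69 %.

44.7 %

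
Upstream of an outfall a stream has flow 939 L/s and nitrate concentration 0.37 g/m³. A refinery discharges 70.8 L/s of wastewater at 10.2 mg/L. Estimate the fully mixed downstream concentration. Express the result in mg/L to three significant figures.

70.8 L/s = 0.0708 m³/s.
939 L/s = 0.939 m³/s.
Conservation of mass across the mixing zone: C = (0.0708·10.2 + 0.939·0.37) / (0.0708 + 0.939) = 1.07/1.01 = 1.059 mg/L.

1.06 mg/L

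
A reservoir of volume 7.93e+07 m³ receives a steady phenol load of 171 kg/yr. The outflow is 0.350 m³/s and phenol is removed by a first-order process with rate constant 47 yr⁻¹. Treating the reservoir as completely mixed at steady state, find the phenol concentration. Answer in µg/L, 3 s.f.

Outflow Q = 0.350 m³/s × 3.156e+07 s/yr = 1.105e+07 m³/yr.
Steady-state CSTR mass balance: W = Q·C + k·V·C, so C = W/(Q + kV).
Q + kV = 1.105e+07 + 47·7.93e+07 = 3.738e+09 m³/yr.
C = 171/3.738e+09 = 4.574e-08 kg/m³ = 4.574e-05 mg/L = 0.04574 µg/L.

0.0457 µg/L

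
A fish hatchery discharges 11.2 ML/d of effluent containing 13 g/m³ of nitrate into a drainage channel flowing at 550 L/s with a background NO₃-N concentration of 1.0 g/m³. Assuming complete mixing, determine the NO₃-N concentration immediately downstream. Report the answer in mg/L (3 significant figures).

11.2 ML/d = 0.1296 m³/s.
550 L/s = 0.55 m³/s.
Conservation of mass across the mixing zone: C = (0.1296·13 + 0.55·1) / (0.1296 + 0.55) = 2.235/0.6796 = 3.289 mg/L.

3.29 mg/L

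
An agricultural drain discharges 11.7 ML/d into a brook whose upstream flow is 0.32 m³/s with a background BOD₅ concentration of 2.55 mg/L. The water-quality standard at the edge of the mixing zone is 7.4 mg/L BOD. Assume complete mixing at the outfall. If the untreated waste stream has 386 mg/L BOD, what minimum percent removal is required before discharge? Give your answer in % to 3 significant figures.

11.7 ML/d = 0.1354 m³/s.
Mass balance: 7.4·0.4554 = 0.1354·Cₑ + 0.32·2.55.
Cₑ = (3.37 − 0.816) / 0.1354 = 18.86 mg/L.
Required removal = 1 − 18.86/386 = 95.11 %.

95.1 %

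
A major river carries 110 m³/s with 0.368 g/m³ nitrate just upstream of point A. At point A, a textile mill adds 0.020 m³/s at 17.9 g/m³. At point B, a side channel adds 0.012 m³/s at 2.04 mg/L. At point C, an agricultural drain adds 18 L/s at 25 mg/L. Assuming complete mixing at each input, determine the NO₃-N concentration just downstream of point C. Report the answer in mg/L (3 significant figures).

0.375 mg/L

After input A: C = (110·0.368 + 0.02·17.9) / 110 = 0.3712 mg/L.
After input B: C = (110·0.3712 + 0.012·2.04) / 110 = 0.3714 mg/L.
18 L/s = 0.018 m³/s.
After input C: C = (110·0.3714 + 0.018·25) / 110 = 0.3754 mg/L.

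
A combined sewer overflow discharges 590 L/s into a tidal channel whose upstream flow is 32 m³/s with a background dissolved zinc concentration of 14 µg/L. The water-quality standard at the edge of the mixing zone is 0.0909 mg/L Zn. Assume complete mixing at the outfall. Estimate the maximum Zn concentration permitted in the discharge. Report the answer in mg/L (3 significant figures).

4.26 mg/L

590 L/s = 0.59 m³/s.
14 µg/L = 0.014 mg/L.
Mass balance: 0.0909·32.59 = 0.59·Cₑ + 32·0.014.
Cₑ = (2.962 − 0.448) / 0.59 = 4.262 mg/L.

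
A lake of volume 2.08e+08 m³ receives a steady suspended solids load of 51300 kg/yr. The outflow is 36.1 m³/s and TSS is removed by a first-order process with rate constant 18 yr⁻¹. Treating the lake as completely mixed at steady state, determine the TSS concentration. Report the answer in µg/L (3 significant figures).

10.5 µg/L

Outflow Q = 36.1 m³/s × 3.156e+07 s/yr = 1.139e+09 m³/yr.
Steady-state CSTR mass balance: W = Q·C + k·V·C, so C = W/(Q + kV).
Q + kV = 1.139e+09 + 18·2.08e+08 = 4.883e+09 m³/yr.
C = 51300/4.883e+09 = 1.051e-05 kg/m³ = 0.01051 mg/L = 10.51 µg/L.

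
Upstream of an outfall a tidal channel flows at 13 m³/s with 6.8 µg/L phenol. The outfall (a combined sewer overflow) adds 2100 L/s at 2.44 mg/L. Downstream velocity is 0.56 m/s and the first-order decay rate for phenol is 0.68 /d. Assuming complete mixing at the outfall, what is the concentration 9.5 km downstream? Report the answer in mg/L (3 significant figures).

2100 L/s = 2.1 m³/s.
6.8 µg/L = 0.0068 mg/L.
After complete mixing, C₀ = (2.1·2.44 + 13·0.0068) / 15.1 = 0.3452 mg/L.
Travel time t = 9500 m / 0.56 m/s = 1.696e+04 s = 0.1963 d.
C = 0.3452·exp(−0.68·0.1963) = 0.3452·0.875 = 0.302 mg/L.

0.302 mg/L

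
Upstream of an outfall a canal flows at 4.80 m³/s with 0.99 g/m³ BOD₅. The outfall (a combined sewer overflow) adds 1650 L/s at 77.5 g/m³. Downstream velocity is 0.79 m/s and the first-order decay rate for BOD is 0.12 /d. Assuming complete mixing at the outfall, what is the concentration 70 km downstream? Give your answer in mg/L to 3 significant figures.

1650 L/s = 1.65 m³/s.
After complete mixing, C₀ = (1.65·77.5 + 4.8·0.99) / 6.45 = 20.56 mg/L.
Travel time t = 7e+04 m / 0.79 m/s = 8.861e+04 s = 1.026 d.
C = 20.56·exp(−0.12·1.026) = 20.56·0.8842 = 18.18 mg/L.

18.2 mg/L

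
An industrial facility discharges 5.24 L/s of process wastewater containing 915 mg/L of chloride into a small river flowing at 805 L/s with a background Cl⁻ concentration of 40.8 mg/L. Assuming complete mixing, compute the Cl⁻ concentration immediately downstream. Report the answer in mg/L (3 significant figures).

46.5 mg/L

5.24 L/s = 0.00524 m³/s.
805 L/s = 0.805 m³/s.
By mass balance at complete mixing, C = (0.00524·915 + 0.805·40.8) / (0.00524 + 0.805) = 37.64/0.8102 = 46.45 mg/L.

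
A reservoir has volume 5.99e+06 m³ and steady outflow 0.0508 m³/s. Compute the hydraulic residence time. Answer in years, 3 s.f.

3.74 yr

Q = 0.0508 m³/s × 3.156e+07 s/yr = 1.603e+06 m³/yr.
Hydraulic residence time τ = V/Q = 5.99e+06/1.603e+06 = 3.736 yr.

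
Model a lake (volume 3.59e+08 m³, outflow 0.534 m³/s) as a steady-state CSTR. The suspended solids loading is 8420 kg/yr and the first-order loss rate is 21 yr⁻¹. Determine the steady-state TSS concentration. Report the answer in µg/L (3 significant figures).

Outflow Q = 0.534 m³/s × 3.156e+07 s/yr = 1.685e+07 m³/yr.
Steady-state CSTR mass balance: W = Q·C + k·V·C, so C = W/(Q + kV).
Q + kV = 1.685e+07 + 21·3.59e+08 = 7.556e+09 m³/yr.
C = 8420/7.556e+09 = 1.114e-06 kg/m³ = 0.001114 mg/L = 1.114 µg/L.

1.11 µg/L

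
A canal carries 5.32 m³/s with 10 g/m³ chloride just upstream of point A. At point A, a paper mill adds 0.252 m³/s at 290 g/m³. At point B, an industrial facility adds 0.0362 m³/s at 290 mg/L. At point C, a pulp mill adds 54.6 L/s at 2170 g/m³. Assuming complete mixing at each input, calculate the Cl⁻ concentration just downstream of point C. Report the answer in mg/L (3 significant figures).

After input A: C = (5.32·10 + 0.252·290) / 5.572 = 22.66 mg/L.
After input B: C = (5.572·22.66 + 0.0362·290) / 5.608 = 24.39 mg/L.
54.6 L/s = 0.0546 m³/s.
After input C: C = (5.608·24.39 + 0.0546·2170) / 5.663 = 45.08 mg/L.

45.1 mg/L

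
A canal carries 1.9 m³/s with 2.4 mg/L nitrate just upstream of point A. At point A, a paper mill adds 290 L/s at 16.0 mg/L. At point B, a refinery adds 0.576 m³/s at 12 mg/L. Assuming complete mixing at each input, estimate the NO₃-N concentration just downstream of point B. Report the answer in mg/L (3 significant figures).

290 L/s = 0.29 m³/s.
After input A: C = (1.9·2.4 + 0.29·16) / 2.19 = 4.201 mg/L.
After input B: C = (2.19·4.201 + 0.576·12) / 2.766 = 5.825 mg/L.

5.83 mg/L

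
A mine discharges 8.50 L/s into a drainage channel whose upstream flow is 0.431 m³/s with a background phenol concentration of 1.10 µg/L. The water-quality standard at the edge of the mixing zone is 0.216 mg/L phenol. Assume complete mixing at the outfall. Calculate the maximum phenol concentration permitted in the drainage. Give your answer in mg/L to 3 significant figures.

8.50 L/s = 0.0085 m³/s.
1.10 µg/L = 0.0011 mg/L.
Mass balance: 0.216·0.4395 = 0.0085·Cₑ + 0.431·0.0011.
Cₑ = (0.09493 − 0.0004741) / 0.0085 = 11.11 mg/L.

11.1 mg/L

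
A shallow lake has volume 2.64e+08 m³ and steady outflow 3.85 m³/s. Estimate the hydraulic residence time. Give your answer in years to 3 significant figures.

Q = 3.85 m³/s × 3.156e+07 s/yr = 1.215e+08 m³/yr.
Hydraulic residence time τ = V/Q = 2.64e+08/1.215e+08 = 2.173 yr.

2.17 yr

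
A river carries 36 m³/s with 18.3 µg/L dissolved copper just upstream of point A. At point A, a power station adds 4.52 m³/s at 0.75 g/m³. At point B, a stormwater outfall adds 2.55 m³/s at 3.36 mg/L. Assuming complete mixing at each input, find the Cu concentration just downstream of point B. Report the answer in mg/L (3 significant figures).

0.293 mg/L

18.3 µg/L = 0.0183 mg/L.
After input A: C = (36·0.0183 + 4.52·0.75) / 40.52 = 0.09992 mg/L.
After input B: C = (40.52·0.09992 + 2.55·3.36) / 43.07 = 0.2929 mg/L.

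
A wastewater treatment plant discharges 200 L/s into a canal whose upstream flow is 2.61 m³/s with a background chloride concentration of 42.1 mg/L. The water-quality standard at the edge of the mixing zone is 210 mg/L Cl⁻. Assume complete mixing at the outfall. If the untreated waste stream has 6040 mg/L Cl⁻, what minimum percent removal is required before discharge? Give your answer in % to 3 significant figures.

60.2 %

200 L/s = 0.2 m³/s.
Mass balance: 210·2.81 = 0.2·Cₑ + 2.61·42.1.
Cₑ = (590.1 − 109.9) / 0.2 = 2401 mg/L.
Required removal = 1 − 2401/6040 = 60.25 %.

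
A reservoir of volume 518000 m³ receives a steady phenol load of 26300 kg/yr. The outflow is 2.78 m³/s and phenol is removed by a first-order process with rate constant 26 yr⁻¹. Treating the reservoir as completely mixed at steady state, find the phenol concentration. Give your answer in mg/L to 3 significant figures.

Outflow Q = 2.78 m³/s × 3.156e+07 s/yr = 8.773e+07 m³/yr.
Steady-state CSTR mass balance: W = Q·C + k·V·C, so C = W/(Q + kV).
Q + kV = 8.773e+07 + 26·518000 = 1.012e+08 m³/yr.
C = 26300/1.012e+08 = 0.0002599 kg/m³ = 0.2599 mg/L.

0.260 mg/L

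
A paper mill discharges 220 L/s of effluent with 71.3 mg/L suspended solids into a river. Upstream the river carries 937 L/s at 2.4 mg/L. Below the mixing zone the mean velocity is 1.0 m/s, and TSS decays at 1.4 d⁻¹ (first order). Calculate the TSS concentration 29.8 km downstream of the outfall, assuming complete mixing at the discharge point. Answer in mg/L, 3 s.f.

220 L/s = 0.22 m³/s.
937 L/s = 0.937 m³/s.
After complete mixing, C₀ = (0.22·71.3 + 0.937·2.4) / 1.157 = 15.5 mg/L.
Travel time t = 2.98e+04 m / 1.0 m/s = 2.98e+04 s = 0.3449 d.
C = 15.5·exp(−1.4·0.3449) = 15.5·0.617 = 9.564 mg/L.

9.56 mg/L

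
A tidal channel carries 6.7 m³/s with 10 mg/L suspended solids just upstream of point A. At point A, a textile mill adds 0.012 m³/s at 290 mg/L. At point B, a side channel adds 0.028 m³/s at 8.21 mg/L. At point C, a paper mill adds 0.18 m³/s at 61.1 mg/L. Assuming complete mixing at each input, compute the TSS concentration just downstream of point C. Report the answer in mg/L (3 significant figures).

11.8 mg/L

After input A: C = (6.7·10 + 0.012·290) / 6.712 = 10.5 mg/L.
After input B: C = (6.712·10.5 + 0.028·8.21) / 6.74 = 10.49 mg/L.
After input C: C = (6.74·10.49 + 0.18·61.1) / 6.92 = 11.81 mg/L.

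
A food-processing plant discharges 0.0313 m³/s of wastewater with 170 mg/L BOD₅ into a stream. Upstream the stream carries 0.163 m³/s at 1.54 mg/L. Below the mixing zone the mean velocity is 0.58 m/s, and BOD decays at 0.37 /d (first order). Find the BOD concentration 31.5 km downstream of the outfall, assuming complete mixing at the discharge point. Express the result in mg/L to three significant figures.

22.7 mg/L

After complete mixing, C₀ = (0.0313·170 + 0.163·1.54) / 0.1943 = 28.68 mg/L.
Travel time t = 3.15e+04 m / 0.58 m/s = 5.431e+04 s = 0.6286 d.
C = 28.68·exp(−0.37·0.6286) = 28.68·0.7925 = 22.73 mg/L.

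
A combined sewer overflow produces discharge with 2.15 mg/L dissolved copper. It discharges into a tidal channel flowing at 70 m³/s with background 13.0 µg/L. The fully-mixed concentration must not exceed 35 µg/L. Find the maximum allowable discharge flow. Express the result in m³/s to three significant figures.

0.728 m³/s

13.0 µg/L = 0.013 mg/L.
35 µg/L = 0.035 mg/L.
Mass balance at complete mixing: C_std·(Q_w + Q_r) = Q_w·C_e + Q_r·C_b.
Rearranging, Q_w = Q_r·(C_std − C_b)/(C_e − C_std) = 70·(0.035 − 0.013) / (2.15 − 0.035) = 0.7281 m³/s.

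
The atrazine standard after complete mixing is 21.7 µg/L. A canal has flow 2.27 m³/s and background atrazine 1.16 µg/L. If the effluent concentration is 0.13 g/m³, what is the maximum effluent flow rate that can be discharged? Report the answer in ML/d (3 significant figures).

1.16 µg/L = 0.00116 mg/L.
21.7 µg/L = 0.0217 mg/L.
Mass balance at complete mixing: C_std·(Q_w + Q_r) = Q_w·C_e + Q_r·C_b.
Rearranging, Q_w = Q_r·(C_std − C_b)/(C_e − C_std) = 2.27·(0.0217 − 0.00116) / (0.13 − 0.0217) = 0.4305 m³/s.
= 37.2 ML/d.

37.2 ML/d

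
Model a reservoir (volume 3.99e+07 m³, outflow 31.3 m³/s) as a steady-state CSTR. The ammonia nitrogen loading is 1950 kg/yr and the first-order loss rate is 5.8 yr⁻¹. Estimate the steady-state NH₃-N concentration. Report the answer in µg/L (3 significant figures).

Outflow Q = 31.3 m³/s × 3.156e+07 s/yr = 9.878e+08 m³/yr.
Steady-state CSTR mass balance: W = Q·C + k·V·C, so C = W/(Q + kV).
Q + kV = 9.878e+08 + 5.8·3.99e+07 = 1.219e+09 m³/yr.
C = 1950/1.219e+09 = 1.599e-06 kg/m³ = 0.001599 mg/L = 1.599 µg/L.

1.60 µg/L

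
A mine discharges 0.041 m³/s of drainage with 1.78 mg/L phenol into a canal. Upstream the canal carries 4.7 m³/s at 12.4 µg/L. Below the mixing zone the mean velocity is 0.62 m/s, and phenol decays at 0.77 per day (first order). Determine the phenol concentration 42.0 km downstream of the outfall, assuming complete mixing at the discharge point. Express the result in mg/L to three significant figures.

12.4 µg/L = 0.0124 mg/L.
After complete mixing, C₀ = (0.041·1.78 + 4.7·0.0124) / 4.741 = 0.02769 mg/L.
Travel time t = 4.2e+04 m / 0.62 m/s = 6.774e+04 s = 0.7841 d.
C = 0.02769·exp(−0.77·0.7841) = 0.02769·0.5468 = 0.01514 mg/L.

0.0151 mg/L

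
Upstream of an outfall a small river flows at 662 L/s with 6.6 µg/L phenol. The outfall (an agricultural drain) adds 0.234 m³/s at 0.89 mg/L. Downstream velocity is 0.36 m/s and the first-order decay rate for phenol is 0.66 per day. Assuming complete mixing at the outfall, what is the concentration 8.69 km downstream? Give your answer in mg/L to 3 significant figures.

0.197 mg/L

662 L/s = 0.662 m³/s.
6.6 µg/L = 0.0066 mg/L.
After complete mixing, C₀ = (0.234·0.89 + 0.662·0.0066) / 0.896 = 0.2373 mg/L.
Travel time t = 8690 m / 0.36 m/s = 2.414e+04 s = 0.2794 d.
C = 0.2373·exp(−0.66·0.2794) = 0.2373·0.8316 = 0.1973 mg/L.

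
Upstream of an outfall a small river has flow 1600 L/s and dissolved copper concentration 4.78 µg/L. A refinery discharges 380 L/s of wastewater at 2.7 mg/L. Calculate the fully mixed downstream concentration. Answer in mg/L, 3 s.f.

380 L/s = 0.38 m³/s.
1600 L/s = 1.6 m³/s.
4.78 µg/L = 0.00478 mg/L.
By mass balance at complete mixing, C = (0.38·2.7 + 1.6·0.00478) / (0.38 + 1.6) = 1.034/1.98 = 0.522 mg/L.

0.522 mg/L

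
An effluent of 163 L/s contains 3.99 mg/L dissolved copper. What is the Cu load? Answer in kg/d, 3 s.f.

56.2 kg/d

163 L/s = 0.163 m³/s.
Mass flux = Q·C = 0.163 m³/s × 3.99 g/m³ = 0.6504 g/s.
= 0.6504 g/s × 86.4 = 56.19 kg/d.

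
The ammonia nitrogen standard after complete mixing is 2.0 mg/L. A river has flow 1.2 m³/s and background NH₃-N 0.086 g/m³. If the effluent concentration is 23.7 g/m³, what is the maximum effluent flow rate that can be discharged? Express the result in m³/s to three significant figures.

0.106 m³/s

Mass balance at complete mixing: C_std·(Q_w + Q_r) = Q_w·C_e + Q_r·C_b.
Rearranging, Q_w = Q_r·(C_std − C_b)/(C_e − C_std) = 1.2·(2 − 0.086) / (23.7 − 2) = 0.1058 m³/s.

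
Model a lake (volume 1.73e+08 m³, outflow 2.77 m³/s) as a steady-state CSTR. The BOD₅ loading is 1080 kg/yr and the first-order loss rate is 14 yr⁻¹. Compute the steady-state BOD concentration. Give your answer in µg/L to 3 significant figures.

Outflow Q = 2.77 m³/s × 3.156e+07 s/yr = 8.741e+07 m³/yr.
Steady-state CSTR mass balance: W = Q·C + k·V·C, so C = W/(Q + kV).
Q + kV = 8.741e+07 + 14·1.73e+08 = 2.509e+09 m³/yr.
C = 1080/2.509e+09 = 4.304e-07 kg/m³ = 0.0004304 mg/L = 0.4304 µg/L.

0.430 µg/L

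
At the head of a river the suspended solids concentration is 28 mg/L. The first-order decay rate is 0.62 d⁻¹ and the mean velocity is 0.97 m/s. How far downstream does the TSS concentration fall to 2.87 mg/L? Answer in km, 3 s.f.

308 km

From C = C₀·e^(−kt), t = ln(C₀/C)/k = ln(28/2.87)/0.62 = 2.278/0.62 = 3.674 d.
Distance = v·t = 0.97 m/s × 3.174e+05 s = 3.079e+05 m = 307.9 km.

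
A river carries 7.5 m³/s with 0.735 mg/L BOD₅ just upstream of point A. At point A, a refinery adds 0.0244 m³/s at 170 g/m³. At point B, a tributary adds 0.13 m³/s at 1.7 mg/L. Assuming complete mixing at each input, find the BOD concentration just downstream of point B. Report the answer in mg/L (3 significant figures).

After input A: C = (7.5·0.735 + 0.0244·170) / 7.524 = 1.284 mg/L.
After input B: C = (7.524·1.284 + 0.13·1.7) / 7.654 = 1.291 mg/L.

1.29 mg/L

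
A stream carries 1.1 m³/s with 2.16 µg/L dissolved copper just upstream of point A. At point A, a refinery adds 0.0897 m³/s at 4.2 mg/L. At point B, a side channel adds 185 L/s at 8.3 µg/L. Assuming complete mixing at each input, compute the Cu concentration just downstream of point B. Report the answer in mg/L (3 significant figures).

2.16 µg/L = 0.00216 mg/L.
After input A: C = (1.1·0.00216 + 0.0897·4.2) / 1.19 = 0.3187 mg/L.
185 L/s = 0.185 m³/s.
8.3 µg/L = 0.0083 mg/L.
After input B: C = (1.19·0.3187 + 0.185·0.0083) / 1.375 = 0.2769 mg/L.

0.277 mg/L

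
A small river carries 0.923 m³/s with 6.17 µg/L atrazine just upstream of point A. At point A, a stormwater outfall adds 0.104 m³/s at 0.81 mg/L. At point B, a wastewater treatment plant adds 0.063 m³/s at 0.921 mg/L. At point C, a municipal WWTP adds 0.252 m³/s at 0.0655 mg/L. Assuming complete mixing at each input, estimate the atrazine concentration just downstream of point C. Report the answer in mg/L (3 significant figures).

0.123 mg/L

6.17 µg/L = 0.00617 mg/L.
After input A: C = (0.923·0.00617 + 0.104·0.81) / 1.027 = 0.08757 mg/L.
After input B: C = (1.027·0.08757 + 0.063·0.921) / 1.09 = 0.1357 mg/L.
After input C: C = (1.09·0.1357 + 0.252·0.0655) / 1.342 = 0.1226 mg/L.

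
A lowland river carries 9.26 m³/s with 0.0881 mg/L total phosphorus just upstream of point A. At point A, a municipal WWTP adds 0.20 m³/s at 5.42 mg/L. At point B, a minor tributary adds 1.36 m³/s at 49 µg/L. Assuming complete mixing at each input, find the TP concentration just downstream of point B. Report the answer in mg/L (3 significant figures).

After input A: C = (9.26·0.0881 + 0.2·5.42) / 9.46 = 0.2008 mg/L.
49 µg/L = 0.049 mg/L.
After input B: C = (9.46·0.2008 + 1.36·0.049) / 10.82 = 0.1817 mg/L.

0.182 mg/L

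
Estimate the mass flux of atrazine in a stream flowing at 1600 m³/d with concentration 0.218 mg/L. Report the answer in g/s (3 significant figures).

0.00404 g/s

1600 m³/d = 0.01852 m³/s.
Mass flux = Q·C = 0.01852 m³/s × 0.218 g/m³ = 0.004037 g/s.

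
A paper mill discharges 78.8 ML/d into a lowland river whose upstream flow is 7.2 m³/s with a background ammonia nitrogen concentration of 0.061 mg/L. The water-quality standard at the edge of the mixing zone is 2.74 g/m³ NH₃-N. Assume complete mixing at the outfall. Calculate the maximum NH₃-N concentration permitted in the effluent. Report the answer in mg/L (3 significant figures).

78.8 ML/d = 0.912 m³/s.
Mass balance: 2.74·8.112 = 0.912·Cₑ + 7.2·0.061.
Cₑ = (22.23 − 0.4392) / 0.912 = 23.89 mg/L.

23.9 mg/L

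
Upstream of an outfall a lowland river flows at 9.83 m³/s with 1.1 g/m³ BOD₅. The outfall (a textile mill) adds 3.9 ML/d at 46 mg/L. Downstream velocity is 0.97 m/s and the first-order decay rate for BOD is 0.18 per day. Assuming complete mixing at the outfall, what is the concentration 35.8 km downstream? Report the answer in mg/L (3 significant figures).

1.21 mg/L

3.9 ML/d = 0.04514 m³/s.
After complete mixing, C₀ = (0.04514·46 + 9.83·1.1) / 9.875 = 1.305 mg/L.
Travel time t = 3.58e+04 m / 0.97 m/s = 3.691e+04 s = 0.4272 d.
C = 1.305·exp(−0.18·0.4272) = 1.305·0.926 = 1.209 mg/L.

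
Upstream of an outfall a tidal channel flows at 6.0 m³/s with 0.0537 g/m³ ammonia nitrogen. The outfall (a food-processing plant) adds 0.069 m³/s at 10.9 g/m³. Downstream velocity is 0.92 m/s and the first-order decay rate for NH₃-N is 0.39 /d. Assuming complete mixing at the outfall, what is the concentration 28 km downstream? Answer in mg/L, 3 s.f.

After complete mixing, C₀ = (0.069·10.9 + 6·0.0537) / 6.069 = 0.177 mg/L.
Travel time t = 2.8e+04 m / 0.92 m/s = 3.043e+04 s = 0.3523 d.
C = 0.177·exp(−0.39·0.3523) = 0.177·0.8716 = 0.1543 mg/L.

0.154 mg/L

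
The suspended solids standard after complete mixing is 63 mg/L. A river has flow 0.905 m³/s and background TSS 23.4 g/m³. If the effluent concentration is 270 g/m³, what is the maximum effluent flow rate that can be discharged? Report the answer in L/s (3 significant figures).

Mass balance at complete mixing: C_std·(Q_w + Q_r) = Q_w·C_e + Q_r·C_b.
Rearranging, Q_w = Q_r·(C_std − C_b)/(C_e − C_std) = 0.905·(63 − 23.4) / (270 − 63) = 0.1731 m³/s.
= 173.1 L/s.

173 L/s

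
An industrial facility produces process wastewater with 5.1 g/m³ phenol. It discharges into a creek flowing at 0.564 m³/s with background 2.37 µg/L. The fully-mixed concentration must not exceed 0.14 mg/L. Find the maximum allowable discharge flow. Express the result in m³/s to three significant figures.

0.0156 m³/s

2.37 µg/L = 0.00237 mg/L.
Mass balance at complete mixing: C_std·(Q_w + Q_r) = Q_w·C_e + Q_r·C_b.
Rearranging, Q_w = Q_r·(C_std − C_b)/(C_e − C_std) = 0.564·(0.14 − 0.00237) / (5.1 − 0.14) = 0.01565 m³/s.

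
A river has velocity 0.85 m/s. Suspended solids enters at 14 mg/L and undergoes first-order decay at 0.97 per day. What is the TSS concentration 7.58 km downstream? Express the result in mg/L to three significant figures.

Travel time t = 7.58 km / 0.85 m/s = 7580/0.85 = 8918 s = 0.1032 d.
First-order decay: C = 14·exp(−0.97·0.1032) = 14·0.9047 = 12.67 mg/L.

12.7 mg/L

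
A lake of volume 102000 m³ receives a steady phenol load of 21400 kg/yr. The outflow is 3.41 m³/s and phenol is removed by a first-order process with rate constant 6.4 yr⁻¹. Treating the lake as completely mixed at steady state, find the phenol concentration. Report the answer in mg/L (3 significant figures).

Outflow Q = 3.41 m³/s × 3.156e+07 s/yr = 1.076e+08 m³/yr.
Steady-state CSTR mass balance: W = Q·C + k·V·C, so C = W/(Q + kV).
Q + kV = 1.076e+08 + 6.4·102000 = 1.083e+08 m³/yr.
C = 21400/1.083e+08 = 0.0001977 kg/m³ = 0.1977 mg/L.

0.198 mg/L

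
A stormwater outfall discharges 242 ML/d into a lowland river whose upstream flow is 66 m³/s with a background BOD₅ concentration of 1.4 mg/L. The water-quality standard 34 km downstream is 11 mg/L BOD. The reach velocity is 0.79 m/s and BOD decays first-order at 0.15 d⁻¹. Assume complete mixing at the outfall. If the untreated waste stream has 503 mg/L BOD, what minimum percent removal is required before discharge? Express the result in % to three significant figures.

48.7 %

242 ML/d = 2.801 m³/s.
Travel time to the compliance point: t = 3.4e+04/0.79 = 4.304e+04 s = 0.4981 d; decay factor exp(−0.15·0.4981) = 0.928.
So the concentration just after mixing may be at most 11/0.928 = 11.85 mg/L.
Mass balance: 11.85·68.8 = 2.801·Cₑ + 66·1.4.
Cₑ = (815.5 − 92.4) / 2.801 = 258.2 mg/L.
Required removal = 1 − 258.2/503 = 48.67 %.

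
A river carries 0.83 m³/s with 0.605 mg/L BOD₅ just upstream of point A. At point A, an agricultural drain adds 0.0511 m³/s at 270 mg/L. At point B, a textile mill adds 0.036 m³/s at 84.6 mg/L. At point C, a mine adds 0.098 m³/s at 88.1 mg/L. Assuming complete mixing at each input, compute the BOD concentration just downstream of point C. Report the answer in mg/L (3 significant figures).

25.6 mg/L

After input A: C = (0.83·0.605 + 0.0511·270) / 0.8811 = 16.23 mg/L.
After input B: C = (0.8811·16.23 + 0.036·84.6) / 0.9171 = 18.91 mg/L.
After input C: C = (0.9171·18.91 + 0.098·88.1) / 1.015 = 25.59 mg/L.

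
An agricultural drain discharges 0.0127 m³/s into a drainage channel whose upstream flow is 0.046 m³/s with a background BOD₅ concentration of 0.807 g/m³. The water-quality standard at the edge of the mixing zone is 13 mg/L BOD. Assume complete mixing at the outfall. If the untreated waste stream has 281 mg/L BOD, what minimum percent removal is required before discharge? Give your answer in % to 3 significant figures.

Mass balance: 13·0.0587 = 0.0127·Cₑ + 0.046·0.807.
Cₑ = (0.7631 − 0.03712) / 0.0127 = 57.16 mg/L.
Required removal = 1 − 57.16/281 = 79.66 %.

79.7 %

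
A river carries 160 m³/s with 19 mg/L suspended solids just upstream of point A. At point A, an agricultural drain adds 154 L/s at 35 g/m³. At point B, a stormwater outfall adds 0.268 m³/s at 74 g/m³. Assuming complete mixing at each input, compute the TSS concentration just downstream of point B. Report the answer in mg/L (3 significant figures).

154 L/s = 0.154 m³/s.
After input A: C = (160·19 + 0.154·35) / 160.2 = 19.02 mg/L.
After input B: C = (160.2·19.02 + 0.268·74) / 160.4 = 19.11 mg/L.

19.1 mg/L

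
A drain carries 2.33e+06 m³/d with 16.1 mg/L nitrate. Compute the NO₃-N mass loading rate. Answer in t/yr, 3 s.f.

2.33e+06 m³/d = 26.97 m³/s.
Mass flux = Q·C = 26.97 m³/s × 16.1 g/m³ = 434.2 g/s.
= 434.2 g/s × 31.56 = 1.37e+04 t/yr.

13700 t/yr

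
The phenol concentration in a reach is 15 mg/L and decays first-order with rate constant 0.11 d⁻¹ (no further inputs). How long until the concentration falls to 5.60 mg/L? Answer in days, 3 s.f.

t = ln(C₀/C)/k = ln(15/5.60)/0.11 = 0.9853/0.11 = 8.957 d.

8.96 d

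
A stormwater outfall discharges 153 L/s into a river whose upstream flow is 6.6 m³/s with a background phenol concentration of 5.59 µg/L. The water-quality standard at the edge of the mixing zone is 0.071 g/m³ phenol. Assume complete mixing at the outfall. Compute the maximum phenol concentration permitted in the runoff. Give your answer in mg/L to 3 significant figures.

153 L/s = 0.153 m³/s.
5.59 µg/L = 0.00559 mg/L.
Mass balance: 0.071·6.753 = 0.153·Cₑ + 6.6·0.00559.
Cₑ = (0.4795 − 0.03689) / 0.153 = 2.893 mg/L.

2.89 mg/L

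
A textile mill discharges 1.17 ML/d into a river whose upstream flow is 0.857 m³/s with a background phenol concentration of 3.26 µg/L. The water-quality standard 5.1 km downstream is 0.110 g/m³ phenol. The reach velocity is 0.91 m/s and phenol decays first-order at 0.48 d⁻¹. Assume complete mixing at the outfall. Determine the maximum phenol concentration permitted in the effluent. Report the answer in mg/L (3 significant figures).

1.17 ML/d = 0.01354 m³/s.
3.26 µg/L = 0.00326 mg/L.
Travel time to the compliance point: t = 5100/0.91 = 5604 s = 0.06487 d; decay factor exp(−0.48·0.06487) = 0.9693.
So the concentration just after mixing may be at most 0.11/0.9693 = 0.1135 mg/L.
Mass balance: 0.1135·0.8705 = 0.01354·Cₑ + 0.857·0.00326.
Cₑ = (0.09879 − 0.002794) / 0.01354 = 7.089 mg/L.

7.09 mg/L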